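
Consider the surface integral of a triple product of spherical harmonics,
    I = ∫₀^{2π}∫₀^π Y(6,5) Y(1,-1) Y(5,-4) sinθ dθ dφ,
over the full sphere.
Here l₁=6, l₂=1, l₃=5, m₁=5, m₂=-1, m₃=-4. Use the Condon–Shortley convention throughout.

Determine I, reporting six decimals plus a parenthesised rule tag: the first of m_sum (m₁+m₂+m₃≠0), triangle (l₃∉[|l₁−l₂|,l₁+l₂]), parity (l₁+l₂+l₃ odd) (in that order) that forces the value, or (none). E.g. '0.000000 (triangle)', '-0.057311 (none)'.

-0.303018 (none)

Checks pass: Σm=0; 12 even; l₃=5∈[5,7].
(2·6+1)(2·1+1)(2·5+1) = 429
Δ: 2! 10! 0! / 13! → 1/858
sum: t=1:−1/14400 = -1/14400
3j²(6 1 5; 0 0 0) = Δ·Π!·Σ² = 6/143  (sign +1)
sum: t=0:+1/725760 = 1/725760
3j²(6 1 5; 5 -1 -4) = Δ·Π!·Σ² = 5/78  (sign -1)
combine: 4πI² = 429·6/143·5/78 = 15/13
take √, sign -1: I = -0.30301841
No selection rule forces the value: the integral is nonzero (none).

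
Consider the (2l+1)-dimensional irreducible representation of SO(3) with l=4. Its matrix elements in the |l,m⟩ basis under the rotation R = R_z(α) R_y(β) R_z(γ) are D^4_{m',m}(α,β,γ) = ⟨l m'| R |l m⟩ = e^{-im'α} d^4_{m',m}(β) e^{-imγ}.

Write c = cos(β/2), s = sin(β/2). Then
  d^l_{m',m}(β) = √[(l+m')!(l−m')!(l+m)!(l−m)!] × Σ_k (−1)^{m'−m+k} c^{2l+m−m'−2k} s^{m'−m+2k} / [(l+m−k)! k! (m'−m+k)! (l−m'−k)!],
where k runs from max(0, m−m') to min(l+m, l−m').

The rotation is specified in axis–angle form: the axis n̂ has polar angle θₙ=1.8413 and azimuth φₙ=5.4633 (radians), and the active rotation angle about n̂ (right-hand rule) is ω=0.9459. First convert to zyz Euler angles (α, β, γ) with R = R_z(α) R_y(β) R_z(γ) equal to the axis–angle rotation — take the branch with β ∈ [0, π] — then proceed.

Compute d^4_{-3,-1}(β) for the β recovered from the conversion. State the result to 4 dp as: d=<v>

Axis–angle → zyz. n̂ = (sinθₙcosφₙ, sinθₙsinφₙ, cosθₙ) = (+0.657494, -0.704483, -0.267217), ω = 0.9459.
R = I cosω + sinω [n̂]ₓ + (1−cosω) n̂n̂ᵀ gives
  R = [+0.764411, +0.024500, -0.644263; -0.408938, +0.790970, -0.455122; +0.498442, +0.611364, +0.614645]
β = atan2(√(R₁₃²+R₂₃²), R₃₃) = 0.908860; α = atan2(R₂₃, R₁₃) mod 2π = 3.756616; γ = atan2(R₃₂, −R₃₁) mod 2π = 2.254794
d^4_{-3,-1}(β=0.9089) via the finite sum:
Half-angle: c=0.898511, s=0.438950. N=√(1·5040·6·120)=1904.940944
k: max(0,(-1)−(-3))=2 … min(4+(-1),4−(-3))=3
  k=2: (−1)^0·1904.9409/(240)·0.8985^6·0.4390^2 = +0.804715
  k=3: (−1)^1·1904.9409/(144)·0.8985^4·0.4390^4 = -0.320092
d^4_{-3,-1}(0.9089) = +0.804715 -0.320092 = +0.484624

d=0.4846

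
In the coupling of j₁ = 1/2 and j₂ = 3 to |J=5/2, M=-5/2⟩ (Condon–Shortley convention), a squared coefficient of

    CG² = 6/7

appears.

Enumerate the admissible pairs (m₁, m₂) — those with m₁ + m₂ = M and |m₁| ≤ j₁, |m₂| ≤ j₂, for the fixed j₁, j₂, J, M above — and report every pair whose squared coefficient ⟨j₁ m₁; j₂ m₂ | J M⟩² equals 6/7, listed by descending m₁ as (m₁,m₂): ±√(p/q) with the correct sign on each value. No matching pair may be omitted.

(1/2,-3): +√(6/7)

Admissible pairs with m₁+m₂ = M = -5/2: (-1/2,-2), (1/2,-3)
  (m₁,m₂)=(1/2,-3): CG² = 6/7, CG = +√(6/7)   ← matches the target
  (m₁,m₂)=(-1/2,-2): CG² = 1/7, CG = −√(1/7)
Pairs with CG² = 6/7: (1/2,-3): +√(6/7)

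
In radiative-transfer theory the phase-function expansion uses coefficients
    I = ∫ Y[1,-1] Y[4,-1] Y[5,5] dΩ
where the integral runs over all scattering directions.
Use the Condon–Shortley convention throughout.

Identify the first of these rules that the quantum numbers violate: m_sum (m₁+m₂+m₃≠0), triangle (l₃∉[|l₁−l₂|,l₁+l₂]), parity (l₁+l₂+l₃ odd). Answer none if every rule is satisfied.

azimuthal sum: -1 − 1 + 5 = 3  ✗
3 ≤ 5 ≤ 5 (triangle on l)
L = 1 + 4 + 5 = 10 (even)

m_sum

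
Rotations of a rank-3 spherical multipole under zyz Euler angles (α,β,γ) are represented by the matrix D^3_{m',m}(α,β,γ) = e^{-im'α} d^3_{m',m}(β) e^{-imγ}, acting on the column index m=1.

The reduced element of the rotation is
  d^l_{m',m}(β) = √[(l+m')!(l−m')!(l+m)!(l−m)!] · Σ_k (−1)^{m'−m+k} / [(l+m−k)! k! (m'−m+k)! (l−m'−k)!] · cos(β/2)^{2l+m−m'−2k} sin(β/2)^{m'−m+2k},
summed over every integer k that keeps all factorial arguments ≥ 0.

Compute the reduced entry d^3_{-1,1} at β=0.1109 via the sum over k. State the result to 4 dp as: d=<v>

d^3_{-1,1}(β=0.1109) via the finite sum:
c=cos(0.110900/2)=0.998463, s=sin(0.110900/2)=0.055422; N=√[2·24·24·2]=48.000000
k∈{2,3,4} keeps every argument non-negative
  k=2: (−1)^0·48.0000/(8)·0.9985^4·0.0554^2 = +0.018316
  k=3: (−1)^1·48.0000/(6)·0.9985^2·0.0554^4 = -0.000075
  k=4: (−1)^2·48.0000/(48)·0.9985^0·0.0554^6 = +0.000000
d^3_{-1,1}(0.1109) = +0.018316 -0.000075 +0.000000 = +0.018241

d=0.0182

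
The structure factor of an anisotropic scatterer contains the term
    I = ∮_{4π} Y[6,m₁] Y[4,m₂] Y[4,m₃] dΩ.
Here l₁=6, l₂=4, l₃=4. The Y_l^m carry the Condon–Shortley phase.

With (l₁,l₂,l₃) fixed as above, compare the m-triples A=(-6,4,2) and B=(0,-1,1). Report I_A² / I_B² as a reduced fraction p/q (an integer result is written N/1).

528/1

Same 6,4,4: normalisation and zero-m 3j drop out of the ratio.
A: Δ: 6! 6! 2! / 15! → 1/1261260; sum: t=6:+1/1036800 = 1/1036800; 3j²(6 4 4; -6 4 2) = Δ·Π!·Σ² = 4/195  (sign +1)
B: Δ: 6! 6! 2! / 15! → 1/1261260; sum: t=1:−1/28800 t=2:+1/2304 t=3:−1/2592 = 7/518400; 3j²(6 4 4; 0 -1 1) = Δ·Π!·Σ² = 1/25740  (sign -1)
I_A²/I_B² = (4/195)/(1/25740) = 528/1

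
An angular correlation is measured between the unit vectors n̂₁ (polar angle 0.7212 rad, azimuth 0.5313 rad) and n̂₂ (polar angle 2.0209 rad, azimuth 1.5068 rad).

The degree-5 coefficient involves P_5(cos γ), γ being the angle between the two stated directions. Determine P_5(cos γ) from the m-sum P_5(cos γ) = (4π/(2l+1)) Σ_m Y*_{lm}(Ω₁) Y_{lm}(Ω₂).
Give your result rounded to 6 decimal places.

0.012459

Term-by-term m-sum for l=5 (normalisation 4π/11 = 1.142397):
  [-5]  conj(Y_{5,-5})(Ω₁) = -0.05153 + 0.02716j ; Y_{5,-5}(Ω₂) = 0.08640 - 0.26074j ; Δ = 0.00263 + 0.01578j
  [-4]  conj(Y_{5,-4})(Ω₁) = -0.11030 + 0.17813j ; Y_{5,-4}(Ω₂) = -0.40602 - 0.10627j ; Δ = 0.06371 - 0.06061j
  [-3]  conj(Y_{5,-3})(Ω₁) = -0.00938 + 0.40583j ; Y_{5,-3}(Ω₂) = -0.03390 + 0.17439j ; Δ = -0.07045 - 0.01539j
  [-2]  conj(Y_{5,-2})(Ω₁) = 0.18687 + 0.33550j ; Y_{5,-2}(Ω₂) = -0.25622 - 0.03298j ; Δ = -0.03682 - 0.09213j
  [-1]  conj(Y_{5,-1})(Ω₁) = -0.03934 - 0.02312j ; Y_{5,-1}(Ω₂) = -0.01655 + 0.25830j ; Δ = 0.00662 - 0.00978j
  [+0]  conj(Y_{5,0})(Ω₁) = -0.38996 + 0.00000j ; Y_{5,0}(Ω₂) = -0.20391 + 0.00000j ; Δ = 0.07952 + 0.00000j
  [+1]  conj(Y_{5,1})(Ω₁) = 0.03934 - 0.02312j ; Y_{5,1}(Ω₂) = 0.01655 + 0.25830j ; Δ = 0.00662 + 0.00978j
  [+2]  conj(Y_{5,2})(Ω₁) = 0.18687 - 0.33550j ; Y_{5,2}(Ω₂) = -0.25622 + 0.03298j ; Δ = -0.03682 + 0.09213j
  [+3]  conj(Y_{5,3})(Ω₁) = 0.00938 + 0.40583j ; Y_{5,3}(Ω₂) = 0.03390 + 0.17439j ; Δ = -0.07045 + 0.01539j
  [+4]  conj(Y_{5,4})(Ω₁) = -0.11030 - 0.17813j ; Y_{5,4}(Ω₂) = -0.40602 + 0.10627j ; Δ = 0.06371 + 0.06061j
  [+5]  conj(Y_{5,5})(Ω₁) = 0.05153 + 0.02716j ; Y_{5,5}(Ω₂) = -0.08640 - 0.26074j ; Δ = 0.00263 - 0.01578j
Total Σ_m = 0.01091 - 0.00000j. Multiply by 1.142397: 0.01246 - 0.00000j. P_5(cos γ) = 0.012459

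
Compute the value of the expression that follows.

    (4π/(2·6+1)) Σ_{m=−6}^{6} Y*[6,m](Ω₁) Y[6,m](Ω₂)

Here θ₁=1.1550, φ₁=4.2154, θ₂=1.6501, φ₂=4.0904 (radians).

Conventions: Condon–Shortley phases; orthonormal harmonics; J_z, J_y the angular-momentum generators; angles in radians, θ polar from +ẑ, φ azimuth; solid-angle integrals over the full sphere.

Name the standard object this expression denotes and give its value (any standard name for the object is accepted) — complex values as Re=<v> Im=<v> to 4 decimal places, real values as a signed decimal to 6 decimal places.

This sum is the spherical-harmonic addition theorem: it equals the Legendre polynomial P_l(cos γ) of the angle γ between the two directions.
Term-by-term m-sum for l=6 (normalisation 4π/13 = 0.966644):
  m=-6: (0.27952 + 0.04501j) × (0.39381 + 0.26387j) = 0.09820 + 0.09148j  (running Σ = 0.09820 + 0.09148j)
  m=-5: (-0.26435 + 0.34298j) × (0.00413 + 0.13044j) = -0.04583 - 0.03307j  (running Σ = 0.05237 + 0.05842j)
  m=-4: (-0.08045 - 0.18152j) × (0.26039 - 0.19945j) = -0.05715 - 0.03122j  (running Σ = -0.00478 + 0.02720j)
  m=-3: (-0.24201 - 0.01936j) × (0.14335 + 0.04359j) = -0.03385 - 0.01332j  (running Σ = -0.03863 + 0.01387j)
  m=-2: (0.15731 - 0.24178j) × (-0.09230 - 0.27229j) = -0.08035 - 0.02052j  (running Σ = -0.11898 - 0.00665j)
  m=-1: (-0.07141 - 0.13165j) × (0.09124 - 0.12726j) = -0.02327 - 0.00292j  (running Σ = -0.14225 - 0.00957j)
  m=0: (0.30191 + 0.00000j) × (-0.27674 + 0.00000j) = -0.08355 + 0.00000j  (running Σ = -0.22580 - 0.00957j)
  m=1: (0.07141 - 0.13165j) × (-0.09124 - 0.12726j) = -0.02327 + 0.00292j  (running Σ = -0.24907 - 0.00665j)
  m=2: (0.15731 + 0.24178j) × (-0.09230 + 0.27229j) = -0.08035 + 0.02052j  (running Σ = -0.32943 + 0.01387j)
  m=3: (0.24201 - 0.01936j) × (-0.14335 + 0.04359j) = -0.03385 + 0.01332j  (running Σ = -0.36327 + 0.02720j)
  m=4: (-0.08045 + 0.18152j) × (0.26039 + 0.19945j) = -0.05715 + 0.03122j  (running Σ = -0.42043 + 0.05842j)
  m=5: (0.26435 + 0.34298j) × (-0.00413 + 0.13044j) = -0.04583 + 0.03307j  (running Σ = -0.46626 + 0.09148j)
  m=6: (0.27952 - 0.04501j) × (0.39381 - 0.26387j) = 0.09820 - 0.09148j  (running Σ = -0.36806 + 0.00000j)
Total Σ_m = -0.36806 + 0.00000j. Multiply by 0.966644: -0.35578 + 0.00000j. P_6(cos γ) = -0.355779

Legendre polynomial (addition theorem), -0.355779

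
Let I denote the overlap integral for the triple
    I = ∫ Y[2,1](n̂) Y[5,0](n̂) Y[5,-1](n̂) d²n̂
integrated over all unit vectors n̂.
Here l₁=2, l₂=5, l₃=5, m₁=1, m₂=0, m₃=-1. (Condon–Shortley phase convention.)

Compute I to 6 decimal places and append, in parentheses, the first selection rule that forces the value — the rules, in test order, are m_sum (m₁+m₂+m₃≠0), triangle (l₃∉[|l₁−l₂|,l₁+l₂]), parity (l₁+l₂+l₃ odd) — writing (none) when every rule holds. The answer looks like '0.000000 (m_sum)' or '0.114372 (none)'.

-0.036166 (none)

Checks pass: Σm=0; 12 even; l₃=5∈[3,7].
(2·2+1)(2·5+1)(2·5+1) = 605
Δ: 2! 2! 8! / 13! → 1/38610
sum: t=0:+1/2880 t=1:−1/576 t=2:+1/2880 = -1/960
3j²(2 5 5; 0 0 0) = Δ·Π!·Σ² = 10/429  (sign +1)
sum: t=0:+1/1440 t=1:−1/1152 = -1/5760
3j²(2 5 5; 1 0 -1) = Δ·Π!·Σ² = 1/858  (sign -1)
combine: 4πI² = 605·10/429·1/858 = 25/1521
take √, sign -1: I = -0.03616600
No selection rule forces the value: the integral is nonzero (none).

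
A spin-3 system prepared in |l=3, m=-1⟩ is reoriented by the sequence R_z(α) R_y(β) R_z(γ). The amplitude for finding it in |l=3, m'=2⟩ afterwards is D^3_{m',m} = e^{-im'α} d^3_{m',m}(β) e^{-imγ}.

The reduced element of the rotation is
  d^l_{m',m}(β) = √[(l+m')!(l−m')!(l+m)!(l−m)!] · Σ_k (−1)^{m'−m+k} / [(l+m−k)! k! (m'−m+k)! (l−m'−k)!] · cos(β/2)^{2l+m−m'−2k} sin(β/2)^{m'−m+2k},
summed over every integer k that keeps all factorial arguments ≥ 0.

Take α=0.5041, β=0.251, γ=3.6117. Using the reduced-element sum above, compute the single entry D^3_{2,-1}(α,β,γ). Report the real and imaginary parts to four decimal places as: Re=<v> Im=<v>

First d^3_{2,-1}(β=0.2510), then the phase factors e^{-i(2)α} and e^{-i(-1)γ}:
c=cos(0.251000/2)=0.992135, s=sin(0.251000/2)=0.125171; N=√[120·1·2·24]=75.894664
k: max(0,(-1)−(2))=0 … min(3+(-1),3−(2))=1
  k=0: (−1)^3·75.8947/(12)·0.9921^3·0.1252^3 = -0.012113
  k=1: (−1)^4·75.8947/(24)·0.9921^1·0.1252^5 = +0.000096
d^3_{2,-1}(0.2510) = -0.012113 +0.000096 = -0.012017
Phases: e^{-i·(2)·0.5041}=+0.533384-0.845873i, e^{-i·(-1)·3.6117}=-0.891520-0.452982i ⇒ D=+0.010319-0.006158i

Re=0.0103 Im=-0.0062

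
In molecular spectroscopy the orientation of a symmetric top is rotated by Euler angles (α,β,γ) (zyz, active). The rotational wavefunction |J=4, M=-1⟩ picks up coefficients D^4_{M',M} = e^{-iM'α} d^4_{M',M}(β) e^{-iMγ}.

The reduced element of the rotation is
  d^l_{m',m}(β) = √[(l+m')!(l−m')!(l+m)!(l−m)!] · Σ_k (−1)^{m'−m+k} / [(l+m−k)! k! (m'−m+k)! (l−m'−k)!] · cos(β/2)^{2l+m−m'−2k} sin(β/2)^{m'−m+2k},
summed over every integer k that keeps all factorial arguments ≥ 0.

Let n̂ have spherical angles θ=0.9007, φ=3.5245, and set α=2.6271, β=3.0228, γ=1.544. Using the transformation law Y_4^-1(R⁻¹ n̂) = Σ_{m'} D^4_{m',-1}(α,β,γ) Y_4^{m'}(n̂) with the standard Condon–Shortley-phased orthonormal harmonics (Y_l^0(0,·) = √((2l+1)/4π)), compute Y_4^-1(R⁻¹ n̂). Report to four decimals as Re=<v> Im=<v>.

Re=0.1286 Im=-0.1238

Need the full column D^4_{m',-1} for m'=−4..4 at α=2.6271, β=3.0228, γ=1.5440.
cos(β/2)=0.059361, sin(β/2)=0.998237
d^4_{-4,-1}: single k=3 term ⇒ +0.000005;  D = +0.000005-0.000003i
d^4_{-3,-1}: k∈[2..3] ⇒ +0.000000 -0.000163 = -0.000163;  D = +0.000163+0.000000i
d^4_{-2,-1}: k∈[1..3] ⇒ +0.000000 -0.000016 +0.002932 = +0.002917;  D = +0.002538+0.001437i
d^4_{-1,-1}: k∈[0..3] ⇒ +0.000000 -0.000001 +0.000370 -0.034867 = -0.034497;  D = +0.017774+0.029566i
d^4_{0,-1}: k∈[0..3] ⇒ -0.000000 +0.000020 -0.005563 +0.262213 = +0.256669;  D = +0.006877+0.256577i
d^4_{1,-1}: k∈[0..3] ⇒ +0.000000 -0.000370 +0.052300 -0.985979 = -0.934049;  D = -0.437688+0.825152i
d^4_{2,-1}: k∈[0..2] ⇒ -0.000010 +0.004398 -0.248757 = -0.244369;  D = +0.205918-0.131583i
d^4_{3,-1}: k∈[0..1] ⇒ +0.000163 -0.027674 = -0.027511;  D = -0.027471+0.001488i
d^4_{4,-1}: single k=0 term ⇒ -0.001552;  D = +0.001390+0.000689i
Y_4^{m'}(θ=0.9007,φ=3.5245) and Σ D·Y over m':
  (+0.0000-0.0000i)·(+0.0065-0.1669i)  (+0.0002+0.0000i)·(-0.1533+0.3414i)  (+0.0025+0.0014i)·(+0.2518-0.2421i)  (+0.0178+0.0296i)·(+0.0641-0.0258i)  (+0.0069+0.2566i)·(-0.3559+0.0000i)  (-0.4377+0.8252i)·(-0.0641-0.0258i)  (+0.2059-0.1316i)·(+0.2518+0.2421i)  (-0.0275+0.0015i)·(+0.1533+0.3414i)  (+0.0014+0.0007i)·(+0.0065+0.1669i)
Y_4^-1(R⁻¹ n̂) = +0.128646-0.123842i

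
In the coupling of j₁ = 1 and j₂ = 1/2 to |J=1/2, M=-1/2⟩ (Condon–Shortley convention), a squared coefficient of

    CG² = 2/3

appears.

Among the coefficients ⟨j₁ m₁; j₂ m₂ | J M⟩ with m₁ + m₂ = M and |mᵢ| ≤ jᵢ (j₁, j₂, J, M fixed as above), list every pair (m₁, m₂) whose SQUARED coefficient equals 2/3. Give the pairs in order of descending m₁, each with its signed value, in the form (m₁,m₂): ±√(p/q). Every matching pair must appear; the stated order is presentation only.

(-1,1/2): −√(2/3)

Admissible pairs with m₁+m₂ = M = -1/2: (-1,1/2), (0,-1/2)
  (m₁,m₂)=(0,-1/2): CG² = 1/3, CG = +√(1/3)
  (m₁,m₂)=(-1,1/2): CG² = 2/3, CG = −√(2/3)   ← matches the target
Pairs with CG² = 2/3: (-1,1/2): −√(2/3)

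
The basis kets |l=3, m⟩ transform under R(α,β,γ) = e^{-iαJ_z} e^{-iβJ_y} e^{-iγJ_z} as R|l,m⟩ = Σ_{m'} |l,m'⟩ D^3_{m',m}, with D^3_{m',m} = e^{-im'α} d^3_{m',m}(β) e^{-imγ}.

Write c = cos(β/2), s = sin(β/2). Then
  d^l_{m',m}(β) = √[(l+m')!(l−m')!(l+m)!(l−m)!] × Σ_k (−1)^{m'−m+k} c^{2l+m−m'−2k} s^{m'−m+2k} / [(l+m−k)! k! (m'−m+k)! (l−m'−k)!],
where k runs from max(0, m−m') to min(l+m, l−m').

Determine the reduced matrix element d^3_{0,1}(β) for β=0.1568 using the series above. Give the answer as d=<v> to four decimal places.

d=0.2622

d^3_{0,1}(β=0.1568) via the finite sum:
Half-angle: c=0.996928, s=0.078320. N=√(6·6·24·2)=41.569219
Admissible k: 1..3 (factorial args all ≥0)
  k=1: (−1)^0·41.5692/(12)·0.9969^5·0.0783^1 = +0.267166
  k=2: (−1)^1·41.5692/(4)·0.9969^3·0.0783^3 = -0.004947
  k=3: (−1)^2·41.5692/(12)·0.9969^1·0.0783^5 = +0.000010
d^3_{0,1}(0.1568) = +0.267166 -0.004947 +0.000010 = +0.262230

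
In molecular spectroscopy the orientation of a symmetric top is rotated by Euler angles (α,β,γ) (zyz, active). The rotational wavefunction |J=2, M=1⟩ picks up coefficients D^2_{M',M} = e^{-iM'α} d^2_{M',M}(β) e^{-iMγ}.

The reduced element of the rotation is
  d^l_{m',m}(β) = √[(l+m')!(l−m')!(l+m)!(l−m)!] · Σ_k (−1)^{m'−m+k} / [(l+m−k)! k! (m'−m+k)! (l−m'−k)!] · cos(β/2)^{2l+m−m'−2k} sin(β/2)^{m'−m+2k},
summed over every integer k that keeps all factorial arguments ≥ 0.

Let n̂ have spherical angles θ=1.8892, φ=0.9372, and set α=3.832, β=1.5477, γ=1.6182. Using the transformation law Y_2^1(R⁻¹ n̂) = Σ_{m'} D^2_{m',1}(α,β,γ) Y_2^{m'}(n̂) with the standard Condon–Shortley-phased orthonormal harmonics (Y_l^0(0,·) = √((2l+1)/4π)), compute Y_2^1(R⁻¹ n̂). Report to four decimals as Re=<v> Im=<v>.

Re=-0.1761 Im=-0.2010

Need the full column D^2_{m',1} for m'=−2..2 at α=3.8320, β=1.5477, γ=1.6182.
cos(β/2)=0.715225, sin(β/2)=0.698894
d^2_{-2,1}: single k=3 term ⇒ +0.488323;  D = +0.474628-0.114835i
d^2_{-1,1}: k∈[2..3] ⇒ +0.749600 -0.238586 = +0.511014;  D = -0.306405+0.408964i
d^2_{0,1}: k∈[1..2] ⇒ +0.626348 -0.598071 = +0.028277;  D = -0.001340-0.028245i
d^2_{1,1}: k∈[0..1] ⇒ +0.261680 -0.749600 = -0.487920;  D = -0.328209-0.361033i
d^2_{2,1}: single k=0 term ⇒ -0.511411;  D = +0.506221+0.072669i
Y_2^{m'}(θ=1.8892,φ=0.9372) and Σ D·Y over m':
  (+0.4746-0.1148i)·(-0.1042-0.3325i)  (-0.3064+0.4090i)·(-0.1360+0.1851i)  (-0.0013-0.0282i)·(-0.2227+0.0000i)  (-0.3282-0.3610i)·(+0.1360+0.1851i)  (+0.5062+0.0727i)·(-0.1042+0.3325i)
Y_2^1(R⁻¹ n̂) = -0.176050-0.200997i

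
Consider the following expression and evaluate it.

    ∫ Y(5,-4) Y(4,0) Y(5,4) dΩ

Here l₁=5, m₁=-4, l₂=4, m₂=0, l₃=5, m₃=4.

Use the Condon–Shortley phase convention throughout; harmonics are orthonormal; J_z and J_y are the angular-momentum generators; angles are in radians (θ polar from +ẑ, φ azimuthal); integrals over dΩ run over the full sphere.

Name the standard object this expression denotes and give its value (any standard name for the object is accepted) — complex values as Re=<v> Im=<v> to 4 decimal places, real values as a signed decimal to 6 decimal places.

Gaunt coefficient, -0.130198

This is a Gaunt coefficient — the integral of a triple product of spherical harmonics over the sphere.
Checks pass: Σm=0; 14 even; l₃=5∈[1,9].
(2·5+1)(2·4+1)(2·5+1) = 1089
Δ: 4! 6! 4! / 15! → 1/3153150
sum: t=0:+1/69120 t=1:−1/1728 t=2:+1/576 t=3:−1/1728 t=4:+1/69120 = 7/11520
3j²(5 4 5; 0 0 0) = Δ·Π!·Σ² = 2/143  (sign -1)
sum: t=3:−1/25920 t=4:+1/69120 = -1/41472
3j²(5 4 5; -4 0 4) = Δ·Π!·Σ² = 2/143  (sign +1)
combine: 4πI² = 1089·2/143·2/143 = 36/169
take √, sign -1: I = -0.13019760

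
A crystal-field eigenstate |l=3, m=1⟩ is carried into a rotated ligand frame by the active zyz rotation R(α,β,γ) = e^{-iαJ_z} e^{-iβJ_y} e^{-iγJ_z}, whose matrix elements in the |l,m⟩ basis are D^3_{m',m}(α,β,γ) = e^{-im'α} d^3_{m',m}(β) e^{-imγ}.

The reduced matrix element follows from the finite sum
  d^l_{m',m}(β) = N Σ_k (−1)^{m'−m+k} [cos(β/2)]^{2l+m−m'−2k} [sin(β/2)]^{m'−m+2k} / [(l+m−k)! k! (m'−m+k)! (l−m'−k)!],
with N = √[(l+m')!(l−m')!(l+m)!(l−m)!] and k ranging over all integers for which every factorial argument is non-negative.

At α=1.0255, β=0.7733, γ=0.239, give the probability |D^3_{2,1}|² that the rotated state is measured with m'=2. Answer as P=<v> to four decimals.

P=0.2951

First d^3_{2,1}(β=0.7733), then the phase factors e^{-i(2)α} and e^{-i(1)γ}:
c=cos(0.773300/2)=0.926177, s=sin(0.773300/2)=0.377088; N=√[120·1·24·2]=75.894664
The bounds max(0,m−m')=0 and min(l+m,l−m')=1 give 2 terms
  k=0: (−1)^1·75.8947/(24)·0.9262^5·0.3771^1 = -0.812669
  k=1: (−1)^2·75.8947/(12)·0.9262^3·0.3771^3 = +0.269426
d^3_{2,1}(0.7733) = -0.812669 +0.269426 = -0.543242
|D^3_{2,1}|² = |d^3_{2,1}(β)|² = (-0.543242)² = 0.295112 (the z-rotation phases have unit modulus)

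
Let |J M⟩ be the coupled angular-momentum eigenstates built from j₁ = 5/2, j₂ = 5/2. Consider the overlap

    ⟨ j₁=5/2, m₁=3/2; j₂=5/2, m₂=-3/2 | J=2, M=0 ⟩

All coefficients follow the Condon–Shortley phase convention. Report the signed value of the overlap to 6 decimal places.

j₁+j₂−J=3  J+j₁−j₂=2  J−j₁+j₂=2  j₁+j₂+J+1=8
(j₁±m₁, j₂±m₂, J±M) = (4,1,1,4,2,2)
P² = 48/7
sum k=0..1:
  [0] +1/6 = 1/6
  [1] −1/8 = -1/8
S = 1/24
C² = P²·S² = 1/84 ; C = +0.109109

+√(1/84) ≈ +0.109109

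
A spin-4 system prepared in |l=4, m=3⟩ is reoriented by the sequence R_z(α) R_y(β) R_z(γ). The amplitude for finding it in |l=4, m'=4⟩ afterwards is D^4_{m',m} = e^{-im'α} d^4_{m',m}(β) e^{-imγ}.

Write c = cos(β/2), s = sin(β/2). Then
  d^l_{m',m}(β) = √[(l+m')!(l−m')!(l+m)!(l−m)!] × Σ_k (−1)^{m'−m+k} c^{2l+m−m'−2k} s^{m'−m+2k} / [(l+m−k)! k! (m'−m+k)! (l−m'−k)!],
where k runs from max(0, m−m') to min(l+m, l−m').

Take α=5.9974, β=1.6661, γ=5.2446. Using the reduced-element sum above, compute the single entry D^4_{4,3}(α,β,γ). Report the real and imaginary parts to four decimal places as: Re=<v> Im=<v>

Re=0.0571 Im=0.1172

Split into d^4_{4,3}(β=1.6661) × two z-phases.
With c≡cos(β/2)=0.672622 and s≡sin(β/2)=0.739986, N=[40320·1·5040·1]^{1/2}=14255.272709
k∈{0} keeps every argument non-negative
  k=0: (−1)^1·14255.2727/(5040)·0.6726^7·0.7400^1 = -0.130366
d^4_{4,3}(1.6661) = -0.130366
D = (+0.414738+0.909941i)·(-0.130366)·(-0.999666+0.025834i) = +0.057114+0.117189i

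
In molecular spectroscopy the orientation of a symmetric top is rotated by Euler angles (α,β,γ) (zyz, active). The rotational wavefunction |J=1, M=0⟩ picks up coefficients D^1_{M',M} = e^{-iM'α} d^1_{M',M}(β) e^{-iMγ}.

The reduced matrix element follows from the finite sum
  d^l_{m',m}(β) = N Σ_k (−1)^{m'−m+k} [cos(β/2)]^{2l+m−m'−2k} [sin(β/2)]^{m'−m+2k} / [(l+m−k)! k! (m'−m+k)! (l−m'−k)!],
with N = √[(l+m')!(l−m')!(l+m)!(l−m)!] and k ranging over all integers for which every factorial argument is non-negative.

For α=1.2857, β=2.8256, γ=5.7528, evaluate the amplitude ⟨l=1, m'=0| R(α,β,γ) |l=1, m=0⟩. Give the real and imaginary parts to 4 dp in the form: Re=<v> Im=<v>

Split into d^1_{0,0}(β=2.8256) × two z-phases.
With c≡cos(β/2)=0.157340 and s≡sin(β/2)=0.987545, N=[1·1·1·1]^{1/2}=1.000000
k∈{0,1} keeps every argument non-negative
  k=0: (−1)^0·1.0000/(1)·0.1573^2·0.9875^0 = +0.024756
  k=1: (−1)^1·1.0000/(1)·0.1573^0·0.9875^2 = -0.975244
d^1_{0,0}(2.8256) = +0.024756 -0.975244 = -0.950488
Phases: e^{-i·(0)·1.2857}=+1.000000+0.000000i, e^{-i·(0)·5.7528}=+1.000000+0.000000i ⇒ D=-0.950488+0.000000i

Re=-0.9505 Im=0.0000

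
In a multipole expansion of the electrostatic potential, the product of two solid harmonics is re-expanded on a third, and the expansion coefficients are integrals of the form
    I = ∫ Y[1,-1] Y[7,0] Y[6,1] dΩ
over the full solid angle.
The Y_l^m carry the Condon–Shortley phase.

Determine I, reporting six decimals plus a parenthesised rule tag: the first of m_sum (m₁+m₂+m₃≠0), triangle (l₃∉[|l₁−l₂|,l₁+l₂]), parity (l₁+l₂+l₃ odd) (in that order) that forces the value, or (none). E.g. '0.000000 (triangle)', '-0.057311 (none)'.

Rules hold: Σm=0, L=14 even, 6≤6≤8.
N = 3·15·13 = 585
Δ = 2!·0!·12!/15! = 1/1365
Racah Σ t=1..1: t=1:−1/518400 = -1/518400
⇒ 3j(1 7 6; 0 0 0)² = 7/195, sgn -1
Racah Σ t=2..2: t=2:+1/1209600 = 1/1209600
⇒ 3j(1 7 6; -1 0 1)² = 1/65, sgn -1
4πI² = N·(3j₀)²·(3jₘ)² = 21/65
I = +1·√(0.323077/4π) = 0.16034227
No selection rule forces the value: the integral is nonzero (none).

0.160342 (none)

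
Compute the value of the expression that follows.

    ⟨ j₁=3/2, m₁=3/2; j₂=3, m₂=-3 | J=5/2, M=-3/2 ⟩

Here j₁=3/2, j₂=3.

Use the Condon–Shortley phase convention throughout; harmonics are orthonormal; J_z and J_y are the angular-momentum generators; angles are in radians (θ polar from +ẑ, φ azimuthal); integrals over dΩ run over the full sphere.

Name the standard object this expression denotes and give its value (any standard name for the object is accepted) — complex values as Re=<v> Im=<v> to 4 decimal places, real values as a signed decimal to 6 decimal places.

Clebsch–Gordan coefficient, +√(9/28) ≈ +0.566947

This is a Clebsch–Gordan (vector-coupling) coefficient.
triangle: 2!*1!*4!/8! = 48/40320
(j±m)!: 3!*0!*0!*6!*1!*4! = 103680
prefactor² = (2J+1)*Δ*N² = 5184/7
  k=0: +1/(0!*2!*0!*0!*1!*4!) = 1/48
Σ = 1/48  ⇒  CG² = 5184/7*(1/48)² = 9/28
CG = +√(9/28) = +0.566947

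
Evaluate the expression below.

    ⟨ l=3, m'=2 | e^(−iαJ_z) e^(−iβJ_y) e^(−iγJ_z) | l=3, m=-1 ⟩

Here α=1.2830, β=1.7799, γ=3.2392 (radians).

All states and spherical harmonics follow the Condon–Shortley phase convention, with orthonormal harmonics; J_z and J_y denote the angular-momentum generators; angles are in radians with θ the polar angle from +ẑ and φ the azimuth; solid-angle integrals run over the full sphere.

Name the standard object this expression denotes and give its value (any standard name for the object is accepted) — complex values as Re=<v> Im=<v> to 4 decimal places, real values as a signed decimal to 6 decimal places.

This is a Wigner D-matrix element — the rotation-matrix element ⟨l m'| R(α,β,γ) |l m⟩ in the angular-momentum basis.
Split into d^3_{2,-1}(β=1.7799) × two z-phases.
c=cos(1.779900/2)=0.629451, s=sin(1.779900/2)=0.777040; N=√[120·1·2·24]=75.894664
The bounds max(0,m−m')=0 and min(l+m,l−m')=1 give 2 terms
  k=0: (−1)^3·75.8947/(12)·0.6295^3·0.7770^3 = -0.740025
  k=1: (−1)^4·75.8947/(24)·0.6295^1·0.7770^5 = +0.563871
d^3_{2,-1}(1.7799) = -0.740025 +0.563871 = -0.176154
Attach z-rotation phases: D = e^{-i(2)(1.2830)}·(-0.176154)·e^{-i(-1)(3.2392)} = -0.137722-0.109830i

Wigner D-matrix element, Re=-0.1377 Im=-0.1098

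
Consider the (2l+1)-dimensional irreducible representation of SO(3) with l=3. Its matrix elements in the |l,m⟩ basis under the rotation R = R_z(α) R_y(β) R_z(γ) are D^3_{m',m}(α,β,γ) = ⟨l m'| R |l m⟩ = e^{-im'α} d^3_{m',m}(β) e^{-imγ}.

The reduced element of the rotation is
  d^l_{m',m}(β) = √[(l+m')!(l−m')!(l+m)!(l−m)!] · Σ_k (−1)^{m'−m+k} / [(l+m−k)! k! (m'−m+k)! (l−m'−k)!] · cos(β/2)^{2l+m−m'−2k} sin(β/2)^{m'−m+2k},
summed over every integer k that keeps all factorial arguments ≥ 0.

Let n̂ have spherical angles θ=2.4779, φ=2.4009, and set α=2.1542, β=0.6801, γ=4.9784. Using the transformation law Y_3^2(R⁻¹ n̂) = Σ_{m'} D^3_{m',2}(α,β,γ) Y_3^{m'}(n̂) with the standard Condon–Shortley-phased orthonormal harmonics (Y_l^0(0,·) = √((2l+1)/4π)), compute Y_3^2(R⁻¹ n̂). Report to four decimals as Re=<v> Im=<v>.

Need the full column D^3_{m',2} for m'=−3..3 at α=2.1542, β=0.6801, γ=4.9784.
cos(β/2)=0.942738, sin(β/2)=0.333534
d^3_{-3,2}: single k=5 term ⇒ +0.009532;  D = -0.008945+0.003292i
d^3_{-2,2}: k∈[4..5] ⇒ +0.054994 -0.001377 = +0.053617;  D = +0.043172+0.031795i
d^3_{-1,2}: k∈[3..4] ⇒ +0.196618 -0.012305 = +0.184313;  D = +0.009466-0.184070i
d^3_{0,2}: k∈[2..3] ⇒ +0.481288 -0.060243 = +0.421046;  D = -0.362850+0.213587i
d^3_{1,2}: k∈[1..2] ⇒ +0.785408 -0.196618 = +0.588790;  D = +0.528791+0.258947i
d^3_{2,2}: k∈[0..1] ⇒ +0.702014 -0.439354 = +0.262660;  D = -0.033537-0.260510i
d^3_{3,2}: single k=0 term ⇒ -0.608375;  D = +0.460798-0.397222i
Y_3^{m'}(θ=2.4779,φ=2.4009) and Σ D·Y over m':
  (-0.0089+0.0033i)·(+0.0591-0.0776i)  (+0.0432+0.0318i)·(-0.0273-0.3043i)  (+0.0095-0.1841i)·(-0.3089-0.2825i)  (-0.3629+0.2136i)·(-0.0301+0.0000i)  (+0.5288+0.2589i)·(+0.3089-0.2825i)  (-0.0335-0.2605i)·(-0.0273+0.3043i)  (+0.4608-0.3972i)·(-0.0591-0.0776i)
Y_3^2(R⁻¹ n̂) = +0.222866-0.050092i

Re=0.2229 Im=-0.0501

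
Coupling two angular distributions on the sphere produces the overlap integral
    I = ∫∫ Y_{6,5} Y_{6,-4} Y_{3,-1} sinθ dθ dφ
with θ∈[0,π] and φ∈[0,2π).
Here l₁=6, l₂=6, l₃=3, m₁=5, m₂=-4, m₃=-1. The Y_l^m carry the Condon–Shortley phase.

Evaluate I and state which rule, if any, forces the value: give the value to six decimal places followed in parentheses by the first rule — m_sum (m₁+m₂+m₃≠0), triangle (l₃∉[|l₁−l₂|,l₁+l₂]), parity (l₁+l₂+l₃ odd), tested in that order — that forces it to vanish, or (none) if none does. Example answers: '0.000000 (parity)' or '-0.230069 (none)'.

0.000000 (parity)

l₁+l₂+l₃=15 is odd: 3j(l;000)=0 ⇒ I=0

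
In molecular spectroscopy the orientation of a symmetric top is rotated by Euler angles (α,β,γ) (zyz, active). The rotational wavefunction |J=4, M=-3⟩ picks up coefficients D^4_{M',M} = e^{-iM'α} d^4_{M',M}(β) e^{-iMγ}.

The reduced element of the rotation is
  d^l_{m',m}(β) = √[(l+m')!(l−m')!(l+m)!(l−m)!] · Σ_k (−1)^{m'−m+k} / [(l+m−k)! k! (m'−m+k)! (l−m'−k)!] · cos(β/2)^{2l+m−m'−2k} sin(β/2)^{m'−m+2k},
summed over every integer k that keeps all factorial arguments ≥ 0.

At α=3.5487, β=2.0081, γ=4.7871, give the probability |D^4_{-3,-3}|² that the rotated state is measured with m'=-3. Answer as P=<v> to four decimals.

D^4_{-3,-3}(3.5487,2.0081,4.7871) = e^{-i·-3·3.5487}·d^4_{-3,-3}(2.0081)·e^{-i·-3·4.7871}. Compute d first:
With c≡cos(β/2)=0.536890 and s≡sin(β/2)=0.843652, N=[1·5040·1·5040]^{1/2}=5040.000000
k: max(0,(-3)−(-3))=0 … min(4+(-3),4−(-3))=1
  k=0: (−1)^0·5040.0000/(5040)·0.5369^8·0.8437^0 = +0.006904
  k=1: (−1)^1·5040.0000/(720)·0.5369^6·0.8437^2 = -0.119326
d^4_{-3,-3}(2.0081) = +0.006904 -0.119326 = -0.112423
|D^4_{-3,-3}|² = |d^4_{-3,-3}(β)|² = (-0.112423)² = 0.012639 (the z-rotation phases have unit modulus)

P=0.0126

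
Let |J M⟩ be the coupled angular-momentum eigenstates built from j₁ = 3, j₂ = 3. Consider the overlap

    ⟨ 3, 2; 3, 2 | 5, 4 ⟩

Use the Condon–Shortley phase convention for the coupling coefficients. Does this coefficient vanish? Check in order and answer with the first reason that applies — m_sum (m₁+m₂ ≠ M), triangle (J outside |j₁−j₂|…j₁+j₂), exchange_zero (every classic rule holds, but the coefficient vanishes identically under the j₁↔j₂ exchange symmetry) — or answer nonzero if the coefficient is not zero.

exchange_zero

m-sum: m₁+m₂ = 2+2 = 4, M = 4  ✓
triangle: |j₁−j₂| = 0 ≤ J = 5 ≤ j₁+j₂ = 6  ✓
exchange: j₁=j₂ and m₁=m₂, and (−1)^(j₁+j₂−J) = (−1)^1 = −1 forces ⟨j₁m₁;j₂m₂|JM⟩ = −⟨j₂m₂;j₁m₁|JM⟩ = −⟨j₁m₁;j₂m₂|JM⟩ ⇒ the coefficient vanishes identically
Racah sum check: Σ_k collapses to 0 ⇒ CG = 0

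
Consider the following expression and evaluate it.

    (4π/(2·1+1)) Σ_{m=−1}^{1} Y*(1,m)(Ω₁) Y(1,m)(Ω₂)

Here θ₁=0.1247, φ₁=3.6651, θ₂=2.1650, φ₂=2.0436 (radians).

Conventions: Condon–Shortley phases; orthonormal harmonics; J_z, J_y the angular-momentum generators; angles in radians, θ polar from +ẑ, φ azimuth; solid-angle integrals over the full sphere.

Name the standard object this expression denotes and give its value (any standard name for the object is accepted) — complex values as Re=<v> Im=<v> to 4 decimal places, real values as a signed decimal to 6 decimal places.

Legendre polynomial (addition theorem), -0.560725

This sum is the spherical-harmonic addition theorem: it equals the Legendre polynomial P_l(cos γ) of the angle γ between the two directions.
Addition theorem: P_1(cos γ) = (4π/3) Σ_m Y*_{lm}(Ω₁) Y_{lm}(Ω₂), m = −1…1:
  term(m=-1) = -0.00062 + 0.01229j   from Y*(Ω₁)=-0.03722 - 0.02148j, Y(Ω₂)=-0.13036 - 0.25487j
  term(m=+0) = -0.13262 + 0.00000j   from Y*(Ω₁)=0.48481 + 0.00000j, Y(Ω₂)=-0.27354 + 0.00000j
  term(m=+1) = -0.00062 - 0.01229j   from Y*(Ω₁)=0.03722 - 0.02148j, Y(Ω₂)=0.13036 - 0.25487j
Accumulated sum -0.13386 + 0.00000j; after 4π/(2l+1) scaling, -0.56073 + 0.00000j ⇒ P_1 = -0.560725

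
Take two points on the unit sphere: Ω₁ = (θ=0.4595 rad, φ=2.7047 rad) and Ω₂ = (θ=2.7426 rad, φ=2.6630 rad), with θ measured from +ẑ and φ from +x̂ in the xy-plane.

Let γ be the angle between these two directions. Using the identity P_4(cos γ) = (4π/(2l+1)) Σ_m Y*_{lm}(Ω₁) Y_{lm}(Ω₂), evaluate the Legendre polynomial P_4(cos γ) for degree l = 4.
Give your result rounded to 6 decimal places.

-0.428565

Addition theorem: P_4(cos γ) = (4π/9) Σ_m Y*_{lm}(Ω₁) Y_{lm}(Ω₂), m = −4…4:
  [-4]  conj(Y_{4,-4})(Ω₁) = (-0.003011, -0.016854) ; Y_{4,-4}(Ω₂) = (-0.003396, 0.009491) ; Δ = (0.000170, 0.000029)
  [-3]  conj(Y_{4,-3})(Ω₁) = (-0.025170, 0.094569) ; Y_{4,-3}(Ω₂) = (0.009103, 0.067009) ; Δ = (-0.006566, -0.000826)
  [-2]  conj(Y_{4,-2})(Ω₁) = (0.195271, -0.233246) ; Y_{4,-2}(Ω₂) = (0.143719, 0.204057) ; Δ = (0.075660, 0.006325)
  [-1]  conj(Y_{4,-1})(Ω₁) = (-0.446953, 0.208723) ; Y_{4,-1}(Ω₂) = (0.442488, 0.229573) ; Δ = (-0.245688, -0.010251)
  [+0]  conj(Y_{4,0})(Ω₁) = (0.157238, -0.000000) ; Y_{4,0}(Ω₂) = (0.291995, 0.000000) ; Δ = (0.045913, 0.000000)
  [+1]  conj(Y_{4,1})(Ω₁) = (0.446953, 0.208723) ; Y_{4,1}(Ω₂) = (-0.442488, 0.229573) ; Δ = (-0.245688, 0.010251)
  [+2]  conj(Y_{4,2})(Ω₁) = (0.195271, 0.233246) ; Y_{4,2}(Ω₂) = (0.143719, -0.204057) ; Δ = (0.075660, -0.006325)
  [+3]  conj(Y_{4,3})(Ω₁) = (0.025170, 0.094569) ; Y_{4,3}(Ω₂) = (-0.009103, 0.067009) ; Δ = (-0.006566, 0.000826)
  [+4]  conj(Y_{4,4})(Ω₁) = (-0.003011, 0.016854) ; Y_{4,4}(Ω₂) = (-0.003396, -0.009491) ; Δ = (0.000170, -0.000029)
Total Σ_m = (-0.306937, 0.000000). Multiply by 1.396263: (-0.428565, 0.000000). P_4(cos γ) = -0.428565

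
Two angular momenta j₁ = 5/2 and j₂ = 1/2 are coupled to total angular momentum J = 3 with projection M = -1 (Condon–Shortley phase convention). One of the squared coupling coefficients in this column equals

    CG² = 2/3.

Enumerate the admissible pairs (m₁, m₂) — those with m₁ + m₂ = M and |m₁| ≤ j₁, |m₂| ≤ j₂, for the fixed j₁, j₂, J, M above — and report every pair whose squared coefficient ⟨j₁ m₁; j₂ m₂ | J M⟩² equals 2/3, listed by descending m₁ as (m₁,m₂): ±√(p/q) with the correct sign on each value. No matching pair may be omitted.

(-1/2,-1/2): +√(2/3)

Admissible pairs with m₁+m₂ = M = -1: (-3/2,1/2), (-1/2,-1/2)
  (m₁,m₂)=(-1/2,-1/2): CG² = 2/3, CG = +√(2/3)   ← matches the target
  (m₁,m₂)=(-3/2,1/2): CG² = 1/3, CG = +√(1/3)
Pairs with CG² = 2/3: (-1/2,-1/2): +√(2/3)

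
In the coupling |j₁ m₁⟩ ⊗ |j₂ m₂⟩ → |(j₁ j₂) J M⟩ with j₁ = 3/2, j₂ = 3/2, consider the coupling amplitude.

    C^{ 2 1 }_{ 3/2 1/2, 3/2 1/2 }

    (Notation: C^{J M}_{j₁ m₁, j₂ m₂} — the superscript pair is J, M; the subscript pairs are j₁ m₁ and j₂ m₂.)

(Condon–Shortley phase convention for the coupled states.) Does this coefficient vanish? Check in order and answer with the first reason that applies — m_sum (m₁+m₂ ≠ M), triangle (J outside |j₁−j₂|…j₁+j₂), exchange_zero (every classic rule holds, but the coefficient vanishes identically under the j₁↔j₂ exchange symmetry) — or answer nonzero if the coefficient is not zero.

m-sum: m₁+m₂ = 1/2+1/2 = 1, M = 1  ✓
triangle: |j₁−j₂| = 0 ≤ J = 2 ≤ j₁+j₂ = 3  ✓
exchange: j₁=j₂ and m₁=m₂, and (−1)^(j₁+j₂−J) = (−1)^1 = −1 forces ⟨j₁m₁;j₂m₂|JM⟩ = −⟨j₂m₂;j₁m₁|JM⟩ = −⟨j₁m₁;j₂m₂|JM⟩ ⇒ the coefficient vanishes identically
Racah sum check: Σ_k collapses to 0 ⇒ CG = 0

exchange_zero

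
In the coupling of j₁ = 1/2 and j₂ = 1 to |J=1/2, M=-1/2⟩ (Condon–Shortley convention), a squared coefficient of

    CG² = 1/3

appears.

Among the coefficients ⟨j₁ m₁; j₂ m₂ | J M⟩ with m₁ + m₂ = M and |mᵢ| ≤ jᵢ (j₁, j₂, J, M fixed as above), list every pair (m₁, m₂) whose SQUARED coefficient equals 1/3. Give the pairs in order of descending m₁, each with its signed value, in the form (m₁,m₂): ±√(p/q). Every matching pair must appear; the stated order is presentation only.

(-1/2,0): −√(1/3)

Admissible pairs with m₁+m₂ = M = -1/2: (-1/2,0), (1/2,-1)
  (m₁,m₂)=(1/2,-1): CG² = 2/3, CG = +√(2/3)
  (m₁,m₂)=(-1/2,0): CG² = 1/3, CG = −√(1/3)   ← matches the target
Pairs with CG² = 1/3: (-1/2,0): −√(1/3)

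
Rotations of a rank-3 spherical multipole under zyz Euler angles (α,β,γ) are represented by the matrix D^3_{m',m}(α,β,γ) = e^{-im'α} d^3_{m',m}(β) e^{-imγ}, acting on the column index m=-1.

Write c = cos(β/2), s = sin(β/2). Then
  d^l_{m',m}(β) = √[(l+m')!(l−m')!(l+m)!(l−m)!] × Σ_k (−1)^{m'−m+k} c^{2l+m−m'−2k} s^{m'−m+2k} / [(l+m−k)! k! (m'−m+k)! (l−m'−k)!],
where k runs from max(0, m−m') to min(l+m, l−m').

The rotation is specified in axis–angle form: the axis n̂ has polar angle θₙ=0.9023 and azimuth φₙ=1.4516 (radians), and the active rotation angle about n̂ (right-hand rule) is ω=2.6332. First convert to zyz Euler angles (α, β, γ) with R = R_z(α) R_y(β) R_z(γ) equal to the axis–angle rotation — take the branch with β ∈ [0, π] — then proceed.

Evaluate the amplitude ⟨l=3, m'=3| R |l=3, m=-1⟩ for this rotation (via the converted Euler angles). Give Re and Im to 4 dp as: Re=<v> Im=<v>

Re=-0.1612 Im=-0.5210

Axis–angle → zyz. n̂ = (sinθₙcosφₙ, sinθₙsinφₙ, cosθₙ) = (+0.093319, +0.779186, +0.619807), ω = 2.6332.
R = I cosω + sinω [n̂]ₓ + (1−cosω) n̂n̂ᵀ gives
  R = [-0.857213, -0.165477, +0.487651; +0.437935, +0.263950, +0.859386; -0.270924, +0.950236, -0.153793]
β = atan2(√(R₁₃²+R₂₃²), R₃₃) = 1.725202; α = atan2(R₂₃, R₁₃) mod 2π = 1.054661; γ = atan2(R₃₂, −R₃₁) mod 2π = 1.293054
Split into d^3_{3,-1}(β=1.7252) × two z-phases.
c=cos(1.725202/2)=0.650464, s=sin(1.725202/2)=0.759537; N=√[720·1·2·24]=185.903201
k∈{0} keeps every argument non-negative
  k=0: (−1)^4·185.9032/(48)·0.6505^2·0.7595^4 = +0.545366
d^3_{3,-1}(1.7252) = +0.545366
Phases: e^{-i·(3)·1.0547}=-0.999749+0.022388i, e^{-i·(-1)·1.2931}=+0.274186+0.961677i ⇒ D=-0.161236-0.520987i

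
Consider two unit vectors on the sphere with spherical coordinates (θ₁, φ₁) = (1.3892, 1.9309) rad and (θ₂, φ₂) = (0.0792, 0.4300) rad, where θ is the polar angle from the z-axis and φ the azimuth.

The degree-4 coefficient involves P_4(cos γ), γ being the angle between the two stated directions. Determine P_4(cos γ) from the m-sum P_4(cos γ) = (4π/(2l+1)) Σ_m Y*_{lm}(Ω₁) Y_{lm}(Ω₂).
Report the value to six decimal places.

0.251182

Summing Y*_{l m}(θ₁,φ₁)·Y_{l m}(θ₂,φ₂) over m ∈ [−4, 4]; prefactor 4π/(2·4+1) = 1.396263:
  term(m=-4) = (0.000007, -0.000002)   from Y*(Ω₁)=(0.053843, 0.410621), Y(Ω₂)=(-0.000003, -0.000017)
  term(m=-3) = (-0.000028, -0.000130)   from Y*(Ω₁)=(0.189726, -0.101316), Y(Ω₂)=(0.000171, -0.000594)
  term(m=-2) = (0.003084, -0.000434)   from Y*(Ω₁)=(0.187712, 0.164705), Y(Ω₂)=(0.008137, -0.009452)
  term(m=-1) = (-0.002401, -0.034298)   from Y*(Ω₁)=(0.082073, -0.217978), Y(Ω₂)=(0.134175, -0.061536)
  term(m=+0) = (0.178572, 0.000000)   from Y*(Ω₁)=(0.217785, -0.000000), Y(Ω₂)=(0.819943, 0.000000)
  term(m=+1) = (-0.002401, 0.034298)   from Y*(Ω₁)=(-0.082073, -0.217978), Y(Ω₂)=(-0.134175, -0.061536)
  term(m=+2) = (0.003084, 0.000434)   from Y*(Ω₁)=(0.187712, -0.164705), Y(Ω₂)=(0.008137, 0.009452)
  term(m=+3) = (-0.000028, 0.000130)   from Y*(Ω₁)=(-0.189726, -0.101316), Y(Ω₂)=(-0.000171, -0.000594)
  term(m=+4) = (0.000007, 0.000002)   from Y*(Ω₁)=(0.053843, -0.410621), Y(Ω₂)=(-0.000003, 0.000017)
Accumulated sum (0.179896, -0.000000); after 4π/(2l+1) scaling, (0.251182, -0.000000) ⇒ P_4 = 0.251182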